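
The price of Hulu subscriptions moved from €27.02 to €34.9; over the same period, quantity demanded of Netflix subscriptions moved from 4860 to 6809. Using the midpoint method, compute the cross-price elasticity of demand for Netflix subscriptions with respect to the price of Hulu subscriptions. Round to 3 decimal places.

1.312

%ΔQ_x = (6809 − 4860)/[(4860+6809)/2] = 1949/5834.5 ≈ 0.3340.
%ΔP_y = (34.9 − 27.02)/[(27.02+34.9)/2] ≈ 0.2545.
E_xy = 0.3340/0.2545 ≈ 1.312.
E_xy > 0, so Netflix subscriptions and Hulu subscriptions are substitutes.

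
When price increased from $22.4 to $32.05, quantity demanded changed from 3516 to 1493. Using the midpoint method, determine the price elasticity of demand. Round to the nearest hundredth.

-2.28

%Δq = (1493 − 3516)/[(3516 + 1493)/2] = -2023/2504.5 ≈ -0.8077.
%ΔP = (32.05 − 22.4)/[(22.4 + 32.05)/2] = 9.65/27.225 ≈ 0.3545.
Arc elasticity E = %Δq/%ΔP ≈ -0.8077/0.3545 ≈ -2.28.
|E| > 1: demand is elastic over this range.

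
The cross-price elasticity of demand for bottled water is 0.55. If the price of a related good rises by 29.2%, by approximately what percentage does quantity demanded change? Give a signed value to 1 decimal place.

16.1

%ΔQ ≈ E × %ΔP_y = (0.55) × (29.2%) ≈ 16.1%.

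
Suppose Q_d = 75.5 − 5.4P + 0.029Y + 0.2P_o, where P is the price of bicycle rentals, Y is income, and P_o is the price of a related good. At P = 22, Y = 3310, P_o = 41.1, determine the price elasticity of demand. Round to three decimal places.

-1.950

Q_d = 75.5 − 5.4(22) + 0.029(3310) + 0.2(41.1) = 75.5 − 118.8 + 95.99 + 8.22 = 60.91.
∂Q_d/∂P = −5.4, so E_p = (−5.4)·(22/60.91) ≈ -1.950.
|E_p| > 1: demand is elastic.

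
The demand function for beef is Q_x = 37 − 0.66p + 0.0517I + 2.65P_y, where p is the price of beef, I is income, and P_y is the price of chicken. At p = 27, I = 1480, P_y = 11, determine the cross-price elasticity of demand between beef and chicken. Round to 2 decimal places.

First evaluate Q_x: 37 − 0.66(27) + 0.0517(1480) + 2.65(11) = 37 − 17.82 + 76.516 + 29.15 = 124.846.
∂Q_x/∂P_y = +2.65, so E_xy = 2.65·(11/124.846) ≈ 0.23.
E_xy > 0: the goods are substitutes.

0.23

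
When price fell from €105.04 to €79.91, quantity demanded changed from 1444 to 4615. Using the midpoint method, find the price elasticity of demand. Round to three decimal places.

%ΔQ = (4615 − 1444)/[(1444 + 4615)/2] = 3171/3029.5 ≈ 1.0467.
%Δp = (79.91 − 105.04)/[(105.04 + 79.91)/2] = -25.13/92.475 ≈ -0.2717.
Arc elasticity E = %ΔQ/%Δp ≈ 1.0467/-0.2717 ≈ -3.852.
|E| > 1: demand is elastic over this range.

-3.852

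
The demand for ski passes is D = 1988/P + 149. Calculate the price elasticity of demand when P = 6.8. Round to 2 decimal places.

-0.66

At P = 6.8, D = 441.3529.
dD/dP = −1988/P² = −42.9931.
Point elasticity E = (dD/dP)·(P/D) = -42.9931 × 6.8/441.3529 ≈ -0.66.
|E| < 1, so demand is inelastic at this price.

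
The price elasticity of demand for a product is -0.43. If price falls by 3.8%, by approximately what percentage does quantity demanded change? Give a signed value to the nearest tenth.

%ΔQ ≈ E × %ΔP = (-0.43) × (-3.8%) ≈ 1.6%.

1.6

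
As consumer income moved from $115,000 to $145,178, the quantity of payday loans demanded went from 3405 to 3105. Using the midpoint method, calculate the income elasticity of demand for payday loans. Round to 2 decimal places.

-0.40

%ΔQ = (3105 − 3405)/[(3405+3105)/2] = -300/3255 ≈ -0.0922.
%ΔI = (145,178 − 115,000)/[(115,000+145,178)/2] = 30178/130089 ≈ 0.2320.
E_I = %ΔQ/%ΔI ≈ -0.40.
E_I < 0: inferior good.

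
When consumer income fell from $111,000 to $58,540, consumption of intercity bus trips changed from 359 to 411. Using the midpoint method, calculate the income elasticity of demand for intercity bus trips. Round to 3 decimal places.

-0.218

%ΔQ = (411 − 359)/[(359+411)/2] = 52/385 ≈ 0.1351.
%ΔI = (58,540 − 111,000)/[(111,000+58,540)/2] = -52460/84770 ≈ -0.6189.
E_I = %ΔQ/%ΔI ≈ -0.218.
E_I < 0: inferior good.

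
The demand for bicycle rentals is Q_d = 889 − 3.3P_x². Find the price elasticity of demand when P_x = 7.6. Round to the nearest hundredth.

-0.55

At P_x = 7.6, Q_d = 698.392.
dQ_d/dP_x = −2·3.3·P_x = −50.16.
Point elasticity E = (dQ_d/dP_x)·(P_x/Q_d) = -50.16 × 7.6/698.392 ≈ -0.55.
|E| < 1, so demand is inelastic at this price.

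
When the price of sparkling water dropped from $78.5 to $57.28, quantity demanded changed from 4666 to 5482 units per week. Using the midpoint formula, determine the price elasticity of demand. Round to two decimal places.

%Δq = (5482 − 4666)/[(4666 + 5482)/2] = 816/5074 ≈ 0.1608.
%ΔP = (57.28 − 78.5)/[(78.5 + 57.28)/2] = -21.22/67.89 ≈ -0.3126.
Arc elasticity E = %Δq/%ΔP ≈ 0.1608/-0.3126 ≈ -0.51.
|E| < 1: demand is inelastic over this range.

-0.51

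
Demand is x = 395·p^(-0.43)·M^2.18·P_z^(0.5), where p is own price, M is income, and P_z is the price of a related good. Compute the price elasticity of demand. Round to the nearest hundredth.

-0.43

For a Cobb–Douglas (constant-elasticity) form x = A·p^α·…, the elasticity with respect to p equals the exponent α at every point.
Here the exponent on p is -0.43, so the price elasticity of demand is -0.43.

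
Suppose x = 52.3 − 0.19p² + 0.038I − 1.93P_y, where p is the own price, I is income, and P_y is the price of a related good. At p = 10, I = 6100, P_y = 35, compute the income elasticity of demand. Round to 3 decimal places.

At the given point, x = 52.3 − 0.19(10)² + 0.038(6100) − 1.93(35) = 52.3 − 19 + 231.8 − 67.55 = 197.55.
∂x/∂I = +0.038, so E_I = 0.038·(6100/197.55) ≈ 1.173.
E_I > 1: normal good (luxury).

1.173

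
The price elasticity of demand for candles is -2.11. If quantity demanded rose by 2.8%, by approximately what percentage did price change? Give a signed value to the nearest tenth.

-1.3

%ΔQ ≈ E × %ΔP ⇒ %ΔP = %ΔQ / E = (2.8%)/(-2.11) ≈ -1.3%.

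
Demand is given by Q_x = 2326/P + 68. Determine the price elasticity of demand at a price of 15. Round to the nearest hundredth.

-0.70

At P = 15, Q_x = 223.0667.
dQ_x/dP = −2326/P² = −10.3378.
Point elasticity E = (dQ_x/dP)·(P/Q_x) = -10.3378 × 15/223.0667 ≈ -0.70.
|E| < 1, so demand is inelastic at this price.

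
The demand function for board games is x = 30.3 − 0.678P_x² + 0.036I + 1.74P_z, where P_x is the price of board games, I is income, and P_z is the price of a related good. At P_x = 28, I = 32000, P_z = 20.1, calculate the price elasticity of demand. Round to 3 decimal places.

At the given point, x = 30.3 − 0.678(28)² + 0.036(32000) + 1.74(20.1) = 30.3 − 531.552 + 1152 + 34.974 = 685.722.
∂x/∂P_x = −2·0.678·P_x = -37.968, so E_p = -37.968·(28/685.722) ≈ -1.550.
|E_p| > 1: demand is elastic.

-1.550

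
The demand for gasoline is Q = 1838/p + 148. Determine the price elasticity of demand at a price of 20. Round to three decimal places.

At p = 20, Q = 239.9.
dQ/dp = −1838/p² = −4.595.
Point elasticity E = (dQ/dp)·(p/Q) = -4.595 × 20/239.9 ≈ -0.383.
|E| < 1, so demand is inelastic at this price.

-0.383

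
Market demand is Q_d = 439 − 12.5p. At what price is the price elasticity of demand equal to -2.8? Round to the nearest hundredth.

Set −bp/(a − bp) = −2.8 ⇒ bp = 2.8(a − bp) ⇒ bp(1+2.8) = 2.8·a.
p = 2.8·439/(12.5·3.8) ≈ 25.88.

25.88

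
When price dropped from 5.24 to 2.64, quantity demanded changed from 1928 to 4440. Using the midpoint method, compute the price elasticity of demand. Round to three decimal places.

-1.196

%ΔQ = (4440 − 1928)/[(1928 + 4440)/2] = 2512/3184 ≈ 0.7889.
%ΔP = (2.64 − 5.24)/[(5.24 + 2.64)/2] = -2.6/3.94 ≈ -0.6599.
Arc elasticity E = %ΔQ/%ΔP ≈ 0.7889/-0.6599 ≈ -1.196.
|E| > 1: demand is elastic over this range.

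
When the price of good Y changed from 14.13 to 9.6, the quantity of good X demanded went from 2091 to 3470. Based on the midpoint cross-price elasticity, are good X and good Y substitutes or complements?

complements

%ΔQ_x = (3470 − 2091)/[(2091+3470)/2] = 1379/2780.5 ≈ 0.4960.
%ΔP_y = (9.6 − 14.13)/[(14.13+9.6)/2] ≈ -0.3818.
E_xy = 0.4960/-0.3818 ≈ -1.299.
E_xy < 0, so the goods are complements.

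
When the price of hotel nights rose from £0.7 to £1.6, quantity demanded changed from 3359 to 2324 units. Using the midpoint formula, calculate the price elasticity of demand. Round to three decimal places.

%ΔQ = (2324 − 3359)/[(3359 + 2324)/2] = -1035/2841.5 ≈ -0.3642.
%ΔP = (1.6 − 0.7)/[(0.7 + 1.6)/2] = 0.9/1.15 ≈ 0.7826.
Arc elasticity E = %ΔQ/%ΔP ≈ -0.3642/0.7826 ≈ -0.465.
|E| < 1: demand is inelastic over this range.

-0.465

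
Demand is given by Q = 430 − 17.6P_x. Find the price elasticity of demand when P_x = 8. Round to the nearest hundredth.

At P_x = 8, Q = 289.2.
dQ/dP_x = −17.6.
Point elasticity E = (dQ/dP_x)·(P_x/Q) = -17.6 × 8/289.2 ≈ -0.49.
|E| < 1, so demand is inelastic at this price.

-0.49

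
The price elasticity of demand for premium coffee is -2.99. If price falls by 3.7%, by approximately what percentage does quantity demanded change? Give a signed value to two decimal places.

11.06

%ΔQ ≈ E × %ΔP = (-2.99) × (-3.7%) ≈ 11.06%.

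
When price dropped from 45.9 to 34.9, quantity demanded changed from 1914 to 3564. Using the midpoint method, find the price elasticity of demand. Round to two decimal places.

-2.21

%Δq = (3564 − 1914)/[(1914 + 3564)/2] = 1650/2739 ≈ 0.6024.
%Δp = (34.9 − 45.9)/[(45.9 + 34.9)/2] = -11/40.4 ≈ -0.2723.
Arc elasticity E = %Δq/%Δp ≈ 0.6024/-0.2723 ≈ -2.21.
|E| > 1: demand is elastic over this range.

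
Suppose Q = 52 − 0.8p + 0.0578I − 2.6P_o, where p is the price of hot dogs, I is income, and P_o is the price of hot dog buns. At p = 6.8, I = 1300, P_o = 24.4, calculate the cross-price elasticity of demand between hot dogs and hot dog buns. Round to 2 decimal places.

Evaluating quantity at (p, I, P_o) gives Q = 52 − 0.8(6.8) + 0.0578(1300) − 2.6(24.4) = 52 − 5.44 + 75.14 − 63.44 = 58.26.
∂Q/∂P_o = −2.6, so E_xy = -2.6·(24.4/58.26) ≈ -1.09.
E_xy < 0: the goods are complements.

-1.09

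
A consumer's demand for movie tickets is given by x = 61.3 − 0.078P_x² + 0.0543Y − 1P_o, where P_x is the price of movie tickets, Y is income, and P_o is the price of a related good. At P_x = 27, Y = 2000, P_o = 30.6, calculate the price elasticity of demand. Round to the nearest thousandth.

Substituting, x = 61.3 − 0.078(27)² + 0.0543(2000) − 1(30.6) = 61.3 − 56.862 + 108.6 − 30.6 = 82.438.
∂x/∂P_x = −2·0.078·P_x = -4.212, so E_p = -4.212·(27/82.438) ≈ -1.380.
|E_p| > 1: demand is elastic.

-1.380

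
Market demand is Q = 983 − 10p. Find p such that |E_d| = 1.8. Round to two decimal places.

63.19

Set −bp/(a − bp) = −1.8 ⇒ bp = 1.8(a − bp) ⇒ bp(1+1.8) = 1.8·a.
p = 1.8·983/(10·2.8) ≈ 63.19.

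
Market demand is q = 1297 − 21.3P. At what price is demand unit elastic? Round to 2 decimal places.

For linear demand q = a − bP, E = −bP/(a − bP). |E| = 1 ⇒ bP = a − bP ⇒ P = a/(2b).
P = 1297/(2·21.3) ≈ 30.45.

30.45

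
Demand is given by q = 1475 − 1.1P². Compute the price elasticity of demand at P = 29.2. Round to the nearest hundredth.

-3.49

At P = 29.2, q = 537.096.
dq/dP = −2·1.1·P = −64.24.
Point elasticity E = (dq/dP)·(P/q) = -64.24 × 29.2/537.096 ≈ -3.49.
|E| > 1, so demand is elastic at this price.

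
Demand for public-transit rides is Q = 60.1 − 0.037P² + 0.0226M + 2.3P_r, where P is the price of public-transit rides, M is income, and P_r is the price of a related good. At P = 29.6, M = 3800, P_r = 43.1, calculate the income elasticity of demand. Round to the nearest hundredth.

First evaluate Q: 60.1 − 0.037(29.6)² + 0.0226(3800) + 2.3(43.1) = 60.1 − 32.4179 + 85.88 + 99.13 = 212.6921.
∂Q/∂M = +0.0226, so E_I = 0.0226·(3800/212.6921) ≈ 0.40.
E_I ∈ (0,1): normal good (necessity).

0.40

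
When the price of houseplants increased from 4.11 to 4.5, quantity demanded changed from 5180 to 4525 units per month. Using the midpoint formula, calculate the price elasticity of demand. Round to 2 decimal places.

-1.49

%Δq = (4525 − 5180)/[(5180 + 4525)/2] = -655/4852.5 ≈ -0.1350.
%Δp = (4.5 − 4.11)/[(4.11 + 4.5)/2] = 0.39/4.305 ≈ 0.0906.
Arc elasticity E = %Δq/%Δp ≈ -0.1350/0.0906 ≈ -1.49.
|E| > 1: demand is elastic over this range.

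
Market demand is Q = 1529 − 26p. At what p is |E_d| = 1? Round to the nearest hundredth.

29.40

For linear demand Q = a − bp, E = −bp/(a − bp). |E| = 1 ⇒ bp = a − bp ⇒ p = a/(2b).
p = 1529/(2·26) ≈ 29.40.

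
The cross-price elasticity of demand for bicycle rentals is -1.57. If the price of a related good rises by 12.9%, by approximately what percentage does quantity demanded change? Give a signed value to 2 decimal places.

%ΔQ ≈ E × %ΔP_y = (-1.57) × (12.9%) ≈ -20.25%.

-20.25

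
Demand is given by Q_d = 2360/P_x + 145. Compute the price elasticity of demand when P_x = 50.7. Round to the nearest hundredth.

At P_x = 50.7, Q_d = 191.5483.
dQ_d/dP_x = −2360/P_x² = −0.9181.
Point elasticity E = (dQ_d/dP_x)·(P_x/Q_d) = -0.9181 × 50.7/191.5483 ≈ -0.24.
|E| < 1, so demand is inelastic at this price.

-0.24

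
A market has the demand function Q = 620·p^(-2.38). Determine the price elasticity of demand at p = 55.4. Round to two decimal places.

For a Cobb–Douglas (constant-elasticity) form Q = A·p^α·…, the elasticity with respect to p equals the exponent α at every point.
Here the exponent on p is -2.38, so the price elasticity of demand is -2.38.

-2.38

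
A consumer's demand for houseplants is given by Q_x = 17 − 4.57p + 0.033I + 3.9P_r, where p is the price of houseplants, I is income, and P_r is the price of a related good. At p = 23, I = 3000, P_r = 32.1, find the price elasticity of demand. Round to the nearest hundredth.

-0.77

Evaluating quantity at (p, I, P_r) gives Q_x = 17 − 4.57(23) + 0.033(3000) + 3.9(32.1) = 17 − 105.11 + 99 + 125.19 = 136.08.
∂Q_x/∂p = −4.57, so E_p = (−4.57)·(23/136.08) ≈ -0.77.
|E_p| < 1: demand is inelastic.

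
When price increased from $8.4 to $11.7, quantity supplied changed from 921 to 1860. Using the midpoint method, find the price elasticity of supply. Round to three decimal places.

2.057

%Δq = (1860 − 921)/[(921 + 1860)/2] = 939/1390.5 ≈ 0.6753.
%ΔP = (11.7 − 8.4)/[(8.4 + 11.7)/2] = 3.3/10.05 ≈ 0.3284.
Arc elasticity E = %Δq/%ΔP ≈ 0.6753/0.3284 ≈ 2.057.
|E| > 1: supply is elastic over this range.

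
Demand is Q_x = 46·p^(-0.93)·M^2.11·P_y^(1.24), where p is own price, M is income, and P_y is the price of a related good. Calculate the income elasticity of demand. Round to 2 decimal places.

2.11

For a Cobb–Douglas (constant-elasticity) form Q_x = A·M^α·…, the elasticity with respect to M equals the exponent α at every point.
Here the exponent on M is 2.11, so the income elasticity of demand is 2.11.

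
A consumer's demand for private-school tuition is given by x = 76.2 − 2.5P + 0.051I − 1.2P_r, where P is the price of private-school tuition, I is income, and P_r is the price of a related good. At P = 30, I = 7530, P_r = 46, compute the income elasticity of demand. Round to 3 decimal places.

Evaluating quantity at (P, I, P_r) gives x = 76.2 − 2.5(30) + 0.051(7530) − 1.2(46) = 76.2 − 75 + 384.03 − 55.2 = 330.03.
∂x/∂I = +0.051, so E_I = 0.051·(7530/330.03) ≈ 1.164.
E_I > 1: normal good (luxury).

1.164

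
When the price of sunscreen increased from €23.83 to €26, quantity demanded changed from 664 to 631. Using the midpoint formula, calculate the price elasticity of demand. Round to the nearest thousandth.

-0.585

%ΔQ = (631 − 664)/[(664 + 631)/2] = -33/647.5 ≈ -0.0510.
%ΔP = (26 − 23.83)/[(23.83 + 26)/2] = 2.17/24.915 ≈ 0.0871.
Arc elasticity E = %ΔQ/%ΔP ≈ -0.0510/0.0871 ≈ -0.585.
|E| < 1: demand is inelastic over this range.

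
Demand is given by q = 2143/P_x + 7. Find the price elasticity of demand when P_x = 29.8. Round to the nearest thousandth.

At P_x = 29.8, q = 78.9128.
dq/dP_x = −2143/P_x² = −2.4132.
Point elasticity E = (dq/dP_x)·(P_x/q) = -2.4132 × 29.8/78.9128 ≈ -0.911.
|E| < 1, so demand is inelastic at this price.

-0.911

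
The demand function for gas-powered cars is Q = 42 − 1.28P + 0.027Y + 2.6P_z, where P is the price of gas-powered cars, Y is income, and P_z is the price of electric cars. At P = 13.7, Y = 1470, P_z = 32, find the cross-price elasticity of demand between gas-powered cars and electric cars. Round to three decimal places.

0.565

Substituting, Q = 42 − 1.28(13.7) + 0.027(1470) + 2.6(32) = 42 − 17.536 + 39.69 + 83.2 = 147.354.
∂Q/∂P_z = +2.6, so E_xy = 2.6·(32/147.354) ≈ 0.565.
E_xy > 0: the goods are substitutes.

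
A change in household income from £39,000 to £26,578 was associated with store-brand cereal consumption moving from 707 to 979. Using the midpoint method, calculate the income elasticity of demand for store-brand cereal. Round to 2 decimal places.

%ΔQ = (979 − 707)/[(707+979)/2] = 272/843 ≈ 0.3227.
%ΔY = (26,578 − 39,000)/[(39,000+26,578)/2] = -12422/32789 ≈ -0.3788.
E_I = %ΔQ/%ΔY ≈ -0.85.
E_I < 0: inferior good.

-0.85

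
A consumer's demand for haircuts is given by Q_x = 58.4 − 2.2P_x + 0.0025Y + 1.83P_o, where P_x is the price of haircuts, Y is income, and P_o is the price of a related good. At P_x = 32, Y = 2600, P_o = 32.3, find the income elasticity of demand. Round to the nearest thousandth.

Evaluating quantity at (P_x, Y, P_o) gives Q_x = 58.4 − 2.2(32) + 0.0025(2600) + 1.83(32.3) = 58.4 − 70.4 + 6.5 + 59.109 = 53.609.
∂Q_x/∂Y = +0.0025, so E_I = 0.0025·(2600/53.609) ≈ 0.121.
E_I ∈ (0,1): normal good (necessity).

0.121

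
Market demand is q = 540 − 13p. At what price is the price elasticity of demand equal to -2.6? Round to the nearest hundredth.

30.00

Set −bp/(a − bp) = −2.6 ⇒ bp = 2.6(a − bp) ⇒ bp(1+2.6) = 2.6·a.
p = 2.6·540/(13·3.6) = 30.00.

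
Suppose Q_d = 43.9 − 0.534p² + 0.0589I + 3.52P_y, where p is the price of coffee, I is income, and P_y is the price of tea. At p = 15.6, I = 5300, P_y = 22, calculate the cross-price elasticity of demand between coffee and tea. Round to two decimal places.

Substituting, Q_d = 43.9 − 0.534(15.6)² + 0.0589(5300) + 3.52(22) = 43.9 − 129.9542 + 312.17 + 77.44 = 303.5558.
∂Q_d/∂P_y = +3.52, so E_xy = 3.52·(22/303.5558) ≈ 0.26.
E_xy > 0: the goods are substitutes.

0.26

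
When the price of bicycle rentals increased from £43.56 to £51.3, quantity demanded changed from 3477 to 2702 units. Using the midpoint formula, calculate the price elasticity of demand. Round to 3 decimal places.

%Δq = (2702 − 3477)/[(3477 + 2702)/2] = -775/3089.5 ≈ -0.2508.
%ΔP = (51.3 − 43.56)/[(43.56 + 51.3)/2] = 7.74/47.43 ≈ 0.1632.
Arc elasticity E = %Δq/%ΔP ≈ -0.2508/0.1632 ≈ -1.537.
|E| > 1: demand is elastic over this range.

-1.537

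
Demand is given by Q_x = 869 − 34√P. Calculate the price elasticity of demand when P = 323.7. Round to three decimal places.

-1.189

At P = 323.7, Q_x = 257.2834.
dQ_x/dP = −34/(2√P) = −34/(2·17.9917).
Point elasticity E = (dQ_x/dP)·(P/Q_x) = -0.9449 × 323.7/257.2834 ≈ -1.189.
|E| > 1, so demand is elastic at this price.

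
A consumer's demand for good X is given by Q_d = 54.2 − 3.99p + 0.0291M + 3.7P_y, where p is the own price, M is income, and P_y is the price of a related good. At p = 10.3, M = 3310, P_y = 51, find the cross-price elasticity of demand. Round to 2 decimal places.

0.63

Q_d = 54.2 − 3.99(10.3) + 0.0291(3310) + 3.7(51) = 54.2 − 41.097 + 96.321 + 188.7 = 298.124.
∂Q_d/∂P_y = +3.7, so E_xy = 3.7·(51/298.124) ≈ 0.63.
E_xy > 0: the goods are substitutes.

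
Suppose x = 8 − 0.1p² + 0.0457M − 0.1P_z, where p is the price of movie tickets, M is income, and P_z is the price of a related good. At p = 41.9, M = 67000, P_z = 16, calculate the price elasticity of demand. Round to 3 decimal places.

-0.121

x = 8 − 0.1(41.9)² + 0.0457(67000) − 0.1(16) = 8 − 175.561 + 3061.9 − 1.6 = 2892.739.
∂x/∂p = −2·0.1·p = -8.38, so E_p = -8.38·(41.9/2892.739) ≈ -0.121.
|E_p| < 1: demand is inelastic.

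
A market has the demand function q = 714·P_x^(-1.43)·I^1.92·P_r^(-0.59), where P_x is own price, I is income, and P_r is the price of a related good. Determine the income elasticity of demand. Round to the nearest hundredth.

For a Cobb–Douglas (constant-elasticity) form q = A·I^α·…, the elasticity with respect to I equals the exponent α at every point.
Here the exponent on I is 1.92, so the income elasticity of demand is 1.92.

1.92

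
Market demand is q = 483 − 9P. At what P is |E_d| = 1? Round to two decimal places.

26.83

For linear demand q = a − bP, E = −bP/(a − bP). |E| = 1 ⇒ bP = a − bP ⇒ P = a/(2b).
P = 483/(2·9) ≈ 26.83.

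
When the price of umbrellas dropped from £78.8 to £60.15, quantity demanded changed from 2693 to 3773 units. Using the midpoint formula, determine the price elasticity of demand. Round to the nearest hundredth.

-1.24

%ΔQ = (3773 − 2693)/[(2693 + 3773)/2] = 1080/3233 ≈ 0.3341.
%Δp = (60.15 − 78.8)/[(78.8 + 60.15)/2] = -18.65/69.475 ≈ -0.2684.
Arc elasticity E = %ΔQ/%Δp ≈ 0.3341/-0.2684 ≈ -1.24.
|E| > 1: demand is elastic over this range.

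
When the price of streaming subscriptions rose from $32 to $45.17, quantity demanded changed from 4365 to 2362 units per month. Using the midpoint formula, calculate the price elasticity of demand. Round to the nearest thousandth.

%Δq = (2362 − 4365)/[(4365 + 2362)/2] = -2003/3363.5 ≈ -0.5955.
%Δp = (45.17 − 32)/[(32 + 45.17)/2] = 13.17/38.585 ≈ 0.3413.
Arc elasticity E = %Δq/%Δp ≈ -0.5955/0.3413 ≈ -1.745.
|E| > 1: demand is elastic over this range.

-1.745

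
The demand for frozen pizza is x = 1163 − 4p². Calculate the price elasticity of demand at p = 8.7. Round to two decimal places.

At p = 8.7, x = 860.24.
dx/dp = −2·4·p = −69.6.
Point elasticity E = (dx/dp)·(p/x) = -69.6 × 8.7/860.24 ≈ -0.70.
|E| < 1, so demand is inelastic at this price.

-0.70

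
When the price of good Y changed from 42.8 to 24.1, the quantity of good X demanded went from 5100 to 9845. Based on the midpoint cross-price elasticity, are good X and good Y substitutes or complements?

%ΔQ_x = (9845 − 5100)/[(5100+9845)/2] = 4745/7472.5 ≈ 0.6350.
%ΔP_y = (24.1 − 42.8)/[(42.8+24.1)/2] ≈ -0.5590.
E_xy = 0.6350/-0.5590 ≈ -1.136.
E_xy < 0, so the goods are complements.

complements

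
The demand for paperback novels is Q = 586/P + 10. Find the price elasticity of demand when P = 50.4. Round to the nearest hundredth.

-0.54

At P = 50.4, Q = 21.627.
dQ/dP = −586/P² = −0.2307.
Point elasticity E = (dQ/dP)·(P/Q) = -0.2307 × 50.4/21.627 ≈ -0.54.
|E| < 1, so demand is inelastic at this price.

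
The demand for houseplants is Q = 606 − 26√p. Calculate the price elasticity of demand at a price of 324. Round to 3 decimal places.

-1.696

At p = 324, Q = 138.
dQ/dp = −26/(2√p) = −26/(2·18).
Point elasticity E = (dQ/dp)·(p/Q) = -0.7222 × 324/138 ≈ -1.696.
|E| > 1, so demand is elastic at this price.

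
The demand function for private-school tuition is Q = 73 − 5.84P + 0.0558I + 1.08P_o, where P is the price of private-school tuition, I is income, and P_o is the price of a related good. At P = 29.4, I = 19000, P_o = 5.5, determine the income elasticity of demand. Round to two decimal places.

1.10

Substituting, Q = 73 − 5.84(29.4) + 0.0558(19000) + 1.08(5.5) = 73 − 171.696 + 1060.2 + 5.94 = 967.444.
∂Q/∂I = +0.0558, so E_I = 0.0558·(19000/967.444) ≈ 1.10.
E_I > 1: normal good (luxury).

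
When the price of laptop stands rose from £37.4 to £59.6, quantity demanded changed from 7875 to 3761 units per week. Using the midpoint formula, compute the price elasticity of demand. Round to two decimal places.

%Δq = (3761 − 7875)/[(7875 + 3761)/2] = -4114/5818 ≈ -0.7071.
%Δp = (59.6 − 37.4)/[(37.4 + 59.6)/2] = 22.2/48.5 ≈ 0.4577.
Arc elasticity E = %Δq/%Δp ≈ -0.7071/0.4577 ≈ -1.54.
|E| > 1: demand is elastic over this range.

-1.54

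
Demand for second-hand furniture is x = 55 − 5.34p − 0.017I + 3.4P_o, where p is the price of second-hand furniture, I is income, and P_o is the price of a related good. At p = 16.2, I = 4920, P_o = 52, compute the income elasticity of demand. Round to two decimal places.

Substituting, x = 55 − 5.34(16.2) − 0.017(4920) + 3.4(52) = 55 − 86.508 − 83.64 + 176.8 = 61.652.
∂x/∂I = −0.017, so E_I = -0.017·(4920/61.652) ≈ -1.36.
E_I < 0: inferior good.

-1.36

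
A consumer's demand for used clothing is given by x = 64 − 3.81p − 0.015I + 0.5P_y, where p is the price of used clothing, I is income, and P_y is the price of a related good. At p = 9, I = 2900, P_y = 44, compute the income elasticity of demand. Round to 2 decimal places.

-5.30

x = 64 − 3.81(9) − 0.015(2900) + 0.5(44) = 64 − 34.29 − 43.5 + 22 = 8.21.
∂x/∂I = −0.015, so E_I = -0.015·(2900/8.21) ≈ -5.30.
E_I < 0: inferior good.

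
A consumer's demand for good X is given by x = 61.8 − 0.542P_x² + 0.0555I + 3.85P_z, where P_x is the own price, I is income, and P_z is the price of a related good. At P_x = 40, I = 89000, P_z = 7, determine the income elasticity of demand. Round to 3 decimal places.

First evaluate x: 61.8 − 0.542(40)² + 0.0555(89000) + 3.85(7) = 61.8 − 867.2 + 4939.5 + 26.95 = 4161.05.
∂x/∂I = +0.0555, so E_I = 0.0555·(89000/4161.05) ≈ 1.187.
E_I > 1: normal good (luxury).

1.187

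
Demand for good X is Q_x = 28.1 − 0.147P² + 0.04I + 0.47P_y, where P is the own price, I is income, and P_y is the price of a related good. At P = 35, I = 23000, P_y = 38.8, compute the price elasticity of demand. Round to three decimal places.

-0.458

First evaluate Q_x: 28.1 − 0.147(35)² + 0.04(23000) + 0.47(38.8) = 28.1 − 180.075 + 920 + 18.236 = 786.261.
∂Q_x/∂P = −2·0.147·P = -10.29, so E_p = -10.29·(35/786.261) ≈ -0.458.
|E_p| < 1: demand is inelastic.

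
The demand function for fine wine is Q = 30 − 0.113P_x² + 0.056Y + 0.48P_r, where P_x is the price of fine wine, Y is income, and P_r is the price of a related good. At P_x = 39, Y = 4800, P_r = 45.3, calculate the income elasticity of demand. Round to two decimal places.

Evaluating quantity at (P_x, Y, P_r) gives Q = 30 − 0.113(39)² + 0.056(4800) + 0.48(45.3) = 30 − 171.873 + 268.8 + 21.744 = 148.671.
∂Q/∂Y = +0.056, so E_I = 0.056·(4800/148.671) ≈ 1.81.
E_I > 1: normal good (luxury).

1.81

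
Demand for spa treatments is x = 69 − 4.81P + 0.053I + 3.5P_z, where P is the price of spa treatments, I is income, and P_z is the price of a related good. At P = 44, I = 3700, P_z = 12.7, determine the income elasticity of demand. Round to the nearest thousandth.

2.003

Substituting, x = 69 − 4.81(44) + 0.053(3700) + 3.5(12.7) = 69 − 211.64 + 196.1 + 44.45 = 97.91.
∂x/∂I = +0.053, so E_I = 0.053·(3700/97.91) ≈ 2.003.
E_I > 1: normal good (luxury).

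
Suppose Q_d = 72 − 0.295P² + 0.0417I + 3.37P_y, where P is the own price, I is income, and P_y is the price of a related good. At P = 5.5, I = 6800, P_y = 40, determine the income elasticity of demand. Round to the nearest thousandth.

First evaluate Q_d: 72 − 0.295(5.5)² + 0.0417(6800) + 3.37(40) = 72 − 8.9238 + 283.56 + 134.8 = 481.4363.
∂Q_d/∂I = +0.0417, so E_I = 0.0417·(6800/481.4363) ≈ 0.589.
E_I ∈ (0,1): normal good (necessity).

0.589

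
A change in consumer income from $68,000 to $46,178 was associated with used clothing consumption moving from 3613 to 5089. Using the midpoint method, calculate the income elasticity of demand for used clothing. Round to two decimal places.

%ΔQ = (5089 − 3613)/[(3613+5089)/2] = 1476/4351 ≈ 0.3392.
%ΔM = (46,178 − 68,000)/[(68,000+46,178)/2] = -21822/57089 ≈ -0.3822.
E_I = %ΔQ/%ΔM ≈ -0.89.
E_I < 0: inferior good.

-0.89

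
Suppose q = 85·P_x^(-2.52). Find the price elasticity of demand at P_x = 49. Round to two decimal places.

For a Cobb–Douglas (constant-elasticity) form q = A·P_x^α·…, the elasticity with respect to P_x equals the exponent α at every point.
Here the exponent on P_x is -2.52, so the price elasticity of demand is -2.52.

-2.52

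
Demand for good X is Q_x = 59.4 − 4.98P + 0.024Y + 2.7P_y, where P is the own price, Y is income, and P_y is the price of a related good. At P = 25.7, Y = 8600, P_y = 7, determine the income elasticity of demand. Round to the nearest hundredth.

1.32

Q_x = 59.4 − 4.98(25.7) + 0.024(8600) + 2.7(7) = 59.4 − 127.986 + 206.4 + 18.9 = 156.714.
∂Q_x/∂Y = +0.024, so E_I = 0.024·(8600/156.714) ≈ 1.32.
E_I > 1: normal good (luxury).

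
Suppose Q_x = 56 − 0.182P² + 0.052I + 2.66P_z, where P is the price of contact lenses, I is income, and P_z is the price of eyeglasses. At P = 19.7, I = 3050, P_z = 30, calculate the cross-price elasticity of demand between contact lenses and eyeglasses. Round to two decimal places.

Q_x = 56 − 0.182(19.7)² + 0.052(3050) + 2.66(30) = 56 − 70.6324 + 158.6 + 79.8 = 223.7676.
∂Q_x/∂P_z = +2.66, so E_xy = 2.66·(30/223.7676) ≈ 0.36.
E_xy > 0: the goods are substitutes.

0.36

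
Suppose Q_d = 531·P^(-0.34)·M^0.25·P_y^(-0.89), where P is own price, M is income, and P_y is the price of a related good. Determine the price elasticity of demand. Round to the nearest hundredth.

-0.34

For a Cobb–Douglas (constant-elasticity) form Q_d = A·P^α·…, the elasticity with respect to P equals the exponent α at every point.
Here the exponent on P is -0.34, so the price elasticity of demand is -0.34.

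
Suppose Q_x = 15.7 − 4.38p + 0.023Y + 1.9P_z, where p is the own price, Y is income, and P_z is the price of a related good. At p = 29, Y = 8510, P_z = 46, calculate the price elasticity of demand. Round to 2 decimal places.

Q_x = 15.7 − 4.38(29) + 0.023(8510) + 1.9(46) = 15.7 − 127.02 + 195.73 + 87.4 = 171.81.
∂Q_x/∂p = −4.38, so E_p = (−4.38)·(29/171.81) ≈ -0.74.
|E_p| < 1: demand is inelastic.

-0.74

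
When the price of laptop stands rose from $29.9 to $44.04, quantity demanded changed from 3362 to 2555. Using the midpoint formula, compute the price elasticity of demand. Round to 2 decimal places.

%Δq = (2555 − 3362)/[(3362 + 2555)/2] = -807/2958.5 ≈ -0.2728.
%Δp = (44.04 − 29.9)/[(29.9 + 44.04)/2] = 14.14/36.97 ≈ 0.3825.
Arc elasticity E = %Δq/%Δp ≈ -0.2728/0.3825 ≈ -0.71.
|E| < 1: demand is inelastic over this range.

-0.71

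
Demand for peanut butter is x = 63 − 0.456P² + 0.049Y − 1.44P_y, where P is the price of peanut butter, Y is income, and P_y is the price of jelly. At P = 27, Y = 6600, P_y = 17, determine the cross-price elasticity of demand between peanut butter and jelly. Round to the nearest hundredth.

x = 63 − 0.456(27)² + 0.049(6600) − 1.44(17) = 63 − 332.424 + 323.4 − 24.48 = 29.496.
∂x/∂P_y = −1.44, so E_xy = -1.44·(17/29.496) ≈ -0.83.
E_xy < 0: the goods are complements.

-0.83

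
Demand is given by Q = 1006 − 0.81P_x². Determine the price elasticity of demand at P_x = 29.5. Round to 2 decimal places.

-4.68

At P_x = 29.5, Q = 301.0975.
dQ/dP_x = −2·0.81·P_x = −47.79.
Point elasticity E = (dQ/dP_x)·(P_x/Q) = -47.79 × 29.5/301.0975 ≈ -4.68.
|E| > 1, so demand is elastic at this price.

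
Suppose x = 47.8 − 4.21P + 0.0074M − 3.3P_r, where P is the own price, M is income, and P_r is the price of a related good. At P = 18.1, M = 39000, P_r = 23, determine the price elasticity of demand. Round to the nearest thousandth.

-0.413

Evaluating quantity at (P, M, P_r) gives x = 47.8 − 4.21(18.1) + 0.0074(39000) − 3.3(23) = 47.8 − 76.201 + 288.6 − 75.9 = 184.299.
∂x/∂P = −4.21, so E_p = (−4.21)·(18.1/184.299) ≈ -0.413.
|E_p| < 1: demand is inelastic.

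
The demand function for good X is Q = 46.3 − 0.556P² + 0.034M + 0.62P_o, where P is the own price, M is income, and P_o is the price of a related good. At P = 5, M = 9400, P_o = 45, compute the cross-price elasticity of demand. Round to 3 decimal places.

Evaluating quantity at (P, M, P_o) gives Q = 46.3 − 0.556(5)² + 0.034(9400) + 0.62(45) = 46.3 − 13.9 + 319.6 + 27.9 = 379.9.
∂Q/∂P_o = +0.62, so E_xy = 0.62·(45/379.9) ≈ 0.073.
E_xy > 0: the goods are substitutes.

0.073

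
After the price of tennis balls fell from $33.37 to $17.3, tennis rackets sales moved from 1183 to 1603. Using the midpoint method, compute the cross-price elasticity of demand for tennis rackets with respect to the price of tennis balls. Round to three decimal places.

%ΔQ_x = (1603 − 1183)/[(1183+1603)/2] = 420/1393 ≈ 0.3015.
%ΔP_y = (17.3 − 33.37)/[(33.37+17.3)/2] ≈ -0.6343.
E_xy = 0.3015/-0.6343 ≈ -0.475.
E_xy < 0, so tennis rackets and tennis balls are complements.

-0.475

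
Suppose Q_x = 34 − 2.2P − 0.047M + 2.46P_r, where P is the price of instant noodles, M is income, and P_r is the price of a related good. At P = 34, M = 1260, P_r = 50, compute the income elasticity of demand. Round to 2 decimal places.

Substituting, Q_x = 34 − 2.2(34) − 0.047(1260) + 2.46(50) = 34 − 74.8 − 59.22 + 123 = 22.98.
∂Q_x/∂M = −0.047, so E_I = -0.047·(1260/22.98) ≈ -2.58.
E_I < 0: inferior good.

-2.58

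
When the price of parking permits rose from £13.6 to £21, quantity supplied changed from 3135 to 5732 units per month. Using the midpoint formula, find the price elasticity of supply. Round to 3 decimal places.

%Δq = (5732 − 3135)/[(3135 + 5732)/2] = 2597/4433.5 ≈ 0.5858.
%Δp = (21 − 13.6)/[(13.6 + 21)/2] = 7.4/17.3 ≈ 0.4277.
Arc elasticity E = %Δq/%Δp ≈ 0.5858/0.4277 ≈ 1.369.
|E| > 1: supply is elastic over this range.

1.369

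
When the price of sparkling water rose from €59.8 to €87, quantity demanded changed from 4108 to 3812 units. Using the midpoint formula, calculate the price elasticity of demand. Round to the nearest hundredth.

%ΔQ = (3812 − 4108)/[(4108 + 3812)/2] = -296/3960 ≈ -0.0747.
%ΔP = (87 − 59.8)/[(59.8 + 87)/2] = 27.2/73.4 ≈ 0.3706.
Arc elasticity E = %ΔQ/%ΔP ≈ -0.0747/0.3706 ≈ -0.20.
|E| < 1: demand is inelastic over this range.

-0.20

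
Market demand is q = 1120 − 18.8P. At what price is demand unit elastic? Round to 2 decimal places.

29.79

For linear demand q = a − bP, E = −bP/(a − bP). |E| = 1 ⇒ bP = a − bP ⇒ P = a/(2b).
P = 1120/(2·18.8) ≈ 29.79.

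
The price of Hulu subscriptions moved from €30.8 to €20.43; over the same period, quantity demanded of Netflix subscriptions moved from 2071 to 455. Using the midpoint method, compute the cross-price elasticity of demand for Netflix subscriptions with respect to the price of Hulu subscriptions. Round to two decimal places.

%ΔQ_x = (455 − 2071)/[(2071+455)/2] = -1616/1263 ≈ -1.2795.
%ΔP_y = (20.43 − 30.8)/[(30.8+20.43)/2] ≈ -0.4048.
E_xy = -1.2795/-0.4048 ≈ 3.16.
E_xy > 0, so Netflix subscriptions and Hulu subscriptions are substitutes.

3.16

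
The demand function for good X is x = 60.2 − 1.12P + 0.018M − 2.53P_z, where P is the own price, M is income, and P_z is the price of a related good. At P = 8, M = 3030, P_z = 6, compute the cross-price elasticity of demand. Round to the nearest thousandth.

-0.168

At the given point, x = 60.2 − 1.12(8) + 0.018(3030) − 2.53(6) = 60.2 − 8.96 + 54.54 − 15.18 = 90.6.
∂x/∂P_z = −2.53, so E_xy = -2.53·(6/90.6) ≈ -0.168.
E_xy < 0: the goods are complements.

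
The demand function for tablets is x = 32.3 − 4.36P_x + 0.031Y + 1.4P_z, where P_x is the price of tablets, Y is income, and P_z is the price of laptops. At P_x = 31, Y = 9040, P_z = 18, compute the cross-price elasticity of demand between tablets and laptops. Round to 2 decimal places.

Substituting, x = 32.3 − 4.36(31) + 0.031(9040) + 1.4(18) = 32.3 − 135.16 + 280.24 + 25.2 = 202.58.
∂x/∂P_z = +1.4, so E_xy = 1.4·(18/202.58) ≈ 0.12.
E_xy > 0: the goods are substitutes.

0.12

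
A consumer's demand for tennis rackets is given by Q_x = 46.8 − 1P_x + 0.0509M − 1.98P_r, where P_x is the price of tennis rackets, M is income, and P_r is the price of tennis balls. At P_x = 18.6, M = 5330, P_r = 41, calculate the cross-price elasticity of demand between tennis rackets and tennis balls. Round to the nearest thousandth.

-0.372

Evaluating quantity at (P_x, M, P_r) gives Q_x = 46.8 − 1(18.6) + 0.0509(5330) − 1.98(41) = 46.8 − 18.6 + 271.297 − 81.18 = 218.317.
∂Q_x/∂P_r = −1.98, so E_xy = -1.98·(41/218.317) ≈ -0.372.
E_xy < 0: the goods are complements.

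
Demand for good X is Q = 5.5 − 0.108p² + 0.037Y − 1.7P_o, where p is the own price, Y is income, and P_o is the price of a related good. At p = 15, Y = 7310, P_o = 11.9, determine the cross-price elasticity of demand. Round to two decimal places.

-0.09

Q = 5.5 − 0.108(15)² + 0.037(7310) − 1.7(11.9) = 5.5 − 24.3 + 270.47 − 20.23 = 231.44.
∂Q/∂P_o = −1.7, so E_xy = -1.7·(11.9/231.44) ≈ -0.09.
E_xy < 0: the goods are complements.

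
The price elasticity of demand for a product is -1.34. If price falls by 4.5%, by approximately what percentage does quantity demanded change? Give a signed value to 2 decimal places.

6.03

%ΔQ ≈ E × %ΔP = (-1.34) × (-4.5%) = 6.03%.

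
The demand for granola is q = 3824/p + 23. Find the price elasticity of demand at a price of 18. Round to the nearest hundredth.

-0.90

At p = 18, q = 235.4444.
dq/dp = −3824/p² = −11.8025.
Point elasticity E = (dq/dp)·(p/q) = -11.8025 × 18/235.4444 ≈ -0.90.
|E| < 1, so demand is inelastic at this price.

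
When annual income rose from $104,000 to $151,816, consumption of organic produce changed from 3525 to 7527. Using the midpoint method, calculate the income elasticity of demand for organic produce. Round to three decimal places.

%ΔQ = (7527 − 3525)/[(3525+7527)/2] = 4002/5526 ≈ 0.7242.
%ΔI = (151,816 − 104,000)/[(104,000+151,816)/2] = 47816/127908 ≈ 0.3738.
E_I = %ΔQ/%ΔI ≈ 1.937.
E_I > 1: normal good (luxury).

1.937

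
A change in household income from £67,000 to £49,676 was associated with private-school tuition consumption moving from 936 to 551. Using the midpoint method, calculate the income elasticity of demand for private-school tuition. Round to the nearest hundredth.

1.74

%ΔQ = (551 − 936)/[(936+551)/2] = -385/743.5 ≈ -0.5178.
%ΔI = (49,676 − 67,000)/[(67,000+49,676)/2] = -17324/58338 ≈ -0.2970.
E_I = %ΔQ/%ΔI ≈ 1.74.
E_I > 1: normal good (luxury).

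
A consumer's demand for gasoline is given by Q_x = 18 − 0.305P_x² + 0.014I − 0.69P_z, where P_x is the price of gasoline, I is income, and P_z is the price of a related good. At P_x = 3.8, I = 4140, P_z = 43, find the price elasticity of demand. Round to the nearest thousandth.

-0.210

Evaluating quantity at (P_x, I, P_z) gives Q_x = 18 − 0.305(3.8)² + 0.014(4140) − 0.69(43) = 18 − 4.4042 + 57.96 − 29.67 = 41.8858.
∂Q_x/∂P_x = −2·0.305·P_x = -2.318, so E_p = -2.318·(3.8/41.8858) ≈ -0.210.
|E_p| < 1: demand is inelastic.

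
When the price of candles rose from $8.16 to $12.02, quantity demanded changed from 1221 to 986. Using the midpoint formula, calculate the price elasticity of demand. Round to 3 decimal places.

-0.557

%ΔQ = (986 − 1221)/[(1221 + 986)/2] = -235/1103.5 ≈ -0.2130.
%Δp = (12.02 − 8.16)/[(8.16 + 12.02)/2] = 3.86/10.09 ≈ 0.3826.
Arc elasticity E = %ΔQ/%Δp ≈ -0.2130/0.3826 ≈ -0.557.
|E| < 1: demand is inelastic over this range.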